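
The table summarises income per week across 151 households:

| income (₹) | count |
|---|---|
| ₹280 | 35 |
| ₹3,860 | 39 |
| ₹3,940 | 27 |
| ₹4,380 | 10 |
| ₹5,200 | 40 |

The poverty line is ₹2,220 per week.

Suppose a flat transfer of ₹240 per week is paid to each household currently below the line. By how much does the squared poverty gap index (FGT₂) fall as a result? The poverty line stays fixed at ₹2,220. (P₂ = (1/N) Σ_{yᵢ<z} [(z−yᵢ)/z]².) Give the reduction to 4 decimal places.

0.0411

Before: below the line — 35×₹280; squared poverty gap index (FGT₂) = 0.177006.
After the ₹240 transfer: below the line — 35×₹520; squared poverty gap index (FGT₂) = 0.135920.
Reduction = 0.177006 − 0.135920 = 0.0411.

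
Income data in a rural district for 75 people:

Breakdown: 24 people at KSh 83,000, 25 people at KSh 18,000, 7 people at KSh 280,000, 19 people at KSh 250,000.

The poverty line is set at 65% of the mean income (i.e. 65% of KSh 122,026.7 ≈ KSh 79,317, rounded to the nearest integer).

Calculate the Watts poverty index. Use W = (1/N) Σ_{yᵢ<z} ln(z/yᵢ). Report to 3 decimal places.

0.494

Incomes under z: 25×KSh 18,000 (q = 25 of N = 75).
Log gaps: ln(79317/18000) = 1.4831 (×25).
W = 37.077018 / 75 = 0.494.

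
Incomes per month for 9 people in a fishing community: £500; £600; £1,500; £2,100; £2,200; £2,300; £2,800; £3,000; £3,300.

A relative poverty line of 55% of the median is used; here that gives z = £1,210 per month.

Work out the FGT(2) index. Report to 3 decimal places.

Below z: £500, £600 (q = 2 of N = 9).
Relative gaps: (1210−500)/1210 = 0.5868; (1210−600)/1210 = 0.5041.
Squared: 0.3443; 0.2541.
Sum = 0.598456; P₂ = 0.598456 / 9 = 0.066.

0.066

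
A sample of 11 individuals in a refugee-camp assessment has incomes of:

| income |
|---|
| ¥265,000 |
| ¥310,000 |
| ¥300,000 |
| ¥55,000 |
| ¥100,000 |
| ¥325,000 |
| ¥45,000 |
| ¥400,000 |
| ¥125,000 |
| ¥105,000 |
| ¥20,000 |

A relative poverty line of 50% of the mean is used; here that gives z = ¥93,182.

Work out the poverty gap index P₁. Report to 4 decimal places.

Below z: ¥20,000, ¥45,000, ¥55,000 (q = 3 of N = 11).
Shortfall ratios: (93182−20000)/93182 = 0.7854; (93182−45000)/93182 = 0.5171; (93182−55000)/93182 = 0.4098.
Σ = 1.712198. Dividing by the full population N = 11 gives P₁ = 0.1557.

0.1557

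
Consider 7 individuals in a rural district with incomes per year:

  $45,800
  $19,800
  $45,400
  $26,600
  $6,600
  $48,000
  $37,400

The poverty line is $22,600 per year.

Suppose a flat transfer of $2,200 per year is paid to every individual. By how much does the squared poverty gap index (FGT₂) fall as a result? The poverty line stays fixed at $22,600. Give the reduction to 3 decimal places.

0.020

Before: below the line — $6,600, $19,800; squared poverty gap index (FGT₂) = 0.07379.
After the $2,200 transfer: below the line — $8,800, $22,000; squared poverty gap index (FGT₂) = 0.05337.
Reduction = 0.07379 − 0.05337 = 0.020.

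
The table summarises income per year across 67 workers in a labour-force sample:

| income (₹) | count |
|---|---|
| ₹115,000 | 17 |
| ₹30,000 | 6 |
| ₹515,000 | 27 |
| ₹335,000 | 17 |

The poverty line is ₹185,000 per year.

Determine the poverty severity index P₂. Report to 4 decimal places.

Poor units: 6×₹30,000, 17×₹115,000 (q = 23 of N = 67).
Normalized shortfalls: (185000−30000)/185000 = 0.8378 (×6); (185000−115000)/185000 = 0.3784 (×17).
Squared: 0.7020 (×6); 0.1432 (×17).
Sum = 6.645727; P₂ = 6.645727 / 67 = 0.0992.

0.0992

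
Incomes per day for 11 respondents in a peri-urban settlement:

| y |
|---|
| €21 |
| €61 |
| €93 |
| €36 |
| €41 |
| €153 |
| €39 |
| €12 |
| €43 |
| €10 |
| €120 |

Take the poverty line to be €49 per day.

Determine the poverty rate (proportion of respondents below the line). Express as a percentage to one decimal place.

7 of the 11 respondents have income below €49.
H = 7/11 = 63.6%.

63.6%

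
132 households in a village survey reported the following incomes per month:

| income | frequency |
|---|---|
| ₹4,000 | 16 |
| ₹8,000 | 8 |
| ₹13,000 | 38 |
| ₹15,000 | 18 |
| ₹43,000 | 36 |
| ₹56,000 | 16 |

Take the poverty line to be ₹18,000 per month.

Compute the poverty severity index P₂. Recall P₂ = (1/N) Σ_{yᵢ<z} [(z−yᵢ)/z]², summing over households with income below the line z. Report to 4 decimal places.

Incomes under z: 16×₹4,000, 8×₹8,000, 38×₹13,000, 18×₹15,000 (q = 80 of N = 132).
Gap ratios (z−y)/z: (18000−4000)/18000 = 0.7778 (×16); (18000−8000)/18000 = 0.5556 (×8); (18000−13000)/18000 = 0.2778 (×38); (18000−15000)/18000 = 0.1667 (×18).
Squared: 0.6049 (×16); 0.3086 (×8); 0.0772 (×38); 0.0278 (×18).
Sum = 15.580247; P₂ = 15.580247 / 132 = 0.1180.

0.1180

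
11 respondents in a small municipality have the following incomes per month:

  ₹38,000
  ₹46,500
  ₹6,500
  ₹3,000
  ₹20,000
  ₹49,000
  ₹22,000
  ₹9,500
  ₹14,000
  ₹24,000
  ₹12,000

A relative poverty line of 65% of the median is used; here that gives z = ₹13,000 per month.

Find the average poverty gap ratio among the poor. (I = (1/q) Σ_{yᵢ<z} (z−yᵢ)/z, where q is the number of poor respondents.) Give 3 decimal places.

0.404

Below z: ₹3,000, ₹6,500, ₹9,500, ₹12,000 (q = 4 of N = 11).
Shortfall ratios (z−y)/z: 0.7692, 0.5000, 0.2692, 0.0769; sum = 1.615385.
I averages over the q = 4 poor units only: 1.615385 / 4 = 0.404.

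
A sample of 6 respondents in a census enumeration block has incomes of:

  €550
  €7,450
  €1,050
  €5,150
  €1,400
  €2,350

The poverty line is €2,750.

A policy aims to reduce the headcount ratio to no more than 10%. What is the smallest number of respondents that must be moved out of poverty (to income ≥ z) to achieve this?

4 of the 6 respondents are poor, so H = 4/6 = 0.667.
A headcount ratio of at most 10% allows at most ⌊0.10 × 6⌋ = 0 poor respondents.
So at least 4 − 0 = 4 must be lifted.

4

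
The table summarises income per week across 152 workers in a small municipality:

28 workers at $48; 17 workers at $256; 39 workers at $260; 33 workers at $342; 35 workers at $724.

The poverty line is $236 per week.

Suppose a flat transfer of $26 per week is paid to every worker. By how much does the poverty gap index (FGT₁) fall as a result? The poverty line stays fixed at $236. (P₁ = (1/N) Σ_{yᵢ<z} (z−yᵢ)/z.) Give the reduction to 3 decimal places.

0.020

Before: below the line — 28×$48; poverty gap index (FGT₁) = 0.14674.
After the $26 transfer: below the line — 28×$74; poverty gap index (FGT₁) = 0.12645.
Reduction = 0.14674 − 0.12645 = 0.020.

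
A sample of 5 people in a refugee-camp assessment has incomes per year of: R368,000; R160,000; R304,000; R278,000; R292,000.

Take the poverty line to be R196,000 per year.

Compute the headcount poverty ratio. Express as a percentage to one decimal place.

1 of the 5 people have income below R196,000.
H = 1/5 = 20.0%.

20.0%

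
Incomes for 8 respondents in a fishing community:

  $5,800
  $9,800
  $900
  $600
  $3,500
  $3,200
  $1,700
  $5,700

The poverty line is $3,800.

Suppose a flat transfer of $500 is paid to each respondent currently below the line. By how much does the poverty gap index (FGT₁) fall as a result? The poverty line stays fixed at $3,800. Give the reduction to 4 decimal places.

0.0757

Before: below the line — $600, $900, $1,700, $3,200, $3,500; poverty gap index (FGT₁) = 0.299342.
After the $500 transfer: below the line — $1,100, $1,400, $2,200, $3,700; poverty gap index (FGT₁) = 0.223684.
Reduction = 0.299342 − 0.223684 = 0.0757.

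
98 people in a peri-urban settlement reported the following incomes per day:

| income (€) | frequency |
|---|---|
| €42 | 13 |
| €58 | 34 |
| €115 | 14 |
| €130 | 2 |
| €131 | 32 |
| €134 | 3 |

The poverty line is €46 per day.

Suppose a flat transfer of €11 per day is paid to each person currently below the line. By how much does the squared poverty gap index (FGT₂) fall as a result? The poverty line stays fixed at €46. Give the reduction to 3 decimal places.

Before: below the line — 13×€42; squared poverty gap index (FGT₂) = 0.00100.
After the €11 transfer: below the line — none; squared poverty gap index (FGT₂) = 0.00000.
Reduction = 0.00100 − 0.00000 = 0.001.

0.001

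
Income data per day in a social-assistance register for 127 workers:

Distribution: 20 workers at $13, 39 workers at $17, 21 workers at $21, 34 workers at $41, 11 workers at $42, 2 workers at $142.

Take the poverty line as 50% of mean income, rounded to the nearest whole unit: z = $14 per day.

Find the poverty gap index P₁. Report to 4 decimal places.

Poor units: 20×$13 (q = 20 of N = 127).
Gap ratios (z−y)/z: (14−13)/14 = 0.0714 (×20).
Σ = 1.428571. Dividing by the full population N = 127 gives P₁ = 0.0112.

0.0112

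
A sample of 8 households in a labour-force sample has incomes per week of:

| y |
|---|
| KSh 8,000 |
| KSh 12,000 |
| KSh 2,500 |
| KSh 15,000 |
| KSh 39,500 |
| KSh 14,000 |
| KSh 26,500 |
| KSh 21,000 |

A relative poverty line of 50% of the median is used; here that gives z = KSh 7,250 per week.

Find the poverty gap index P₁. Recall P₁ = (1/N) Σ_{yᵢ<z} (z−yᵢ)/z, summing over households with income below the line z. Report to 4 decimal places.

0.0819

Below the line: KSh 2,500 (q = 1 of N = 8).
Shortfall ratios: (7250−2500)/7250 = 0.6552.
Σ = 0.655172. Dividing by the full population N = 8 gives P₁ = 0.0819.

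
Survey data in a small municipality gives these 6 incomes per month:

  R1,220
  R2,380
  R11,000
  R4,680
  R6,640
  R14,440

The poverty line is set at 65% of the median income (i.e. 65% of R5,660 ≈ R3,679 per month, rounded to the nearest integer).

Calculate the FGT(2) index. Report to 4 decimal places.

Below z: R1,220, R2,380 (q = 2 of N = 6).
Gap ratios (z−y)/z: (3679−1220)/3679 = 0.6684; (3679−2380)/3679 = 0.3531.
Squared: 0.4467; 0.1247.
Sum = 0.571412; P₂ = 0.571412 / 6 = 0.0952.

0.0952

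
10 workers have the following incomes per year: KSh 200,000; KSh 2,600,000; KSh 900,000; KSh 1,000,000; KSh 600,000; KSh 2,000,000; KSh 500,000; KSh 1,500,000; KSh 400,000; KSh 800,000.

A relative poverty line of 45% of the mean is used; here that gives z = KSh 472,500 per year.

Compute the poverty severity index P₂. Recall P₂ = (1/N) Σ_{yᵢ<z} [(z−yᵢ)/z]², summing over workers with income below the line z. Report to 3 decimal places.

Incomes under z: KSh 200,000, KSh 400,000 (q = 2 of N = 10).
Normalized shortfalls: (472500−200000)/472500 = 0.5767; (472500−400000)/472500 = 0.1534.
Squared: 0.3326; 0.0235.
Sum = 0.356149; P₂ = 0.356149 / 10 = 0.036.

0.036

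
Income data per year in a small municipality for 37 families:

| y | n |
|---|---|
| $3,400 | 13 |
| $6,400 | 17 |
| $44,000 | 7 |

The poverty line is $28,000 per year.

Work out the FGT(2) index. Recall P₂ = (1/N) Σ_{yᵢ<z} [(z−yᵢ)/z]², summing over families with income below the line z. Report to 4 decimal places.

0.5446

Below the line: 13×$3,400, 17×$6,400 (q = 30 of N = 37).
Relative gaps: (28000−3400)/28000 = 0.8786 (×13); (28000−6400)/28000 = 0.7714 (×17).
Squared: 0.7719 (×13); 0.5951 (×17).
Sum = 20.151276; P₂ = 20.151276 / 37 = 0.5446.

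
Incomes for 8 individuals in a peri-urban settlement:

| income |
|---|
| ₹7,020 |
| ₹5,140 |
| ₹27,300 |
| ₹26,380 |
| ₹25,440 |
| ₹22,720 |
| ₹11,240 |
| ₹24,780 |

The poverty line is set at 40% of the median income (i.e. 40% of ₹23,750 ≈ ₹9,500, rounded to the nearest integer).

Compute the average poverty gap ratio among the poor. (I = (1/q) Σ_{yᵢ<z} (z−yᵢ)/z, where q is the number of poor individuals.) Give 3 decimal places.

Incomes under z: ₹5,140, ₹7,020 (q = 2 of N = 8).
Shortfall ratios (z−y)/z: 0.4589, 0.2611; sum = 0.720000.
The income-gap ratio divides by q (the poor only): 0.720000 / 2 = 0.360.

0.360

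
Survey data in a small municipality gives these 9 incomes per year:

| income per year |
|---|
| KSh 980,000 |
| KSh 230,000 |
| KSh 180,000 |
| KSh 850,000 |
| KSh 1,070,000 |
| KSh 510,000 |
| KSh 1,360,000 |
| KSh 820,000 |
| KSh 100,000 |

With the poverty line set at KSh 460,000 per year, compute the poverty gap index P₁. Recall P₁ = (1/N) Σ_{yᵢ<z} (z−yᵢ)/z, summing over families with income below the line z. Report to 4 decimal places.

Below z: KSh 100,000, KSh 180,000, KSh 230,000 (q = 3 of N = 9).
Gap ratios (z−y)/z: (460000−100000)/460000 = 0.7826; (460000−180000)/460000 = 0.6087; (460000−230000)/460000 = 0.5000.
Σ = 1.891304. Dividing by the full population N = 9 gives P₁ = 0.2101.

0.2101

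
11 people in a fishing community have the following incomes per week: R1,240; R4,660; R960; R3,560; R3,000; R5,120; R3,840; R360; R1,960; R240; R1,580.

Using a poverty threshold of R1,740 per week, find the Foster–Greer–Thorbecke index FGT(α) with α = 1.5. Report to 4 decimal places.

0.1808

Below z: R240, R360, R960, R1,240, R1,580 (q = 5 of N = 11).
Shortfall ratios: (1740−240)/1740 = 0.8621; (1740−360)/1740 = 0.7931; (1740−960)/1740 = 0.4483; (1740−1240)/1740 = 0.2874; (1740−1580)/1740 = 0.0920.
Raised to α = 1.5: 0.80041; 0.70631; 0.30014; 0.15404; 0.02788.
Sum = 1.988779; FGT(1.5) = 1.988779 / 11 = 0.1808.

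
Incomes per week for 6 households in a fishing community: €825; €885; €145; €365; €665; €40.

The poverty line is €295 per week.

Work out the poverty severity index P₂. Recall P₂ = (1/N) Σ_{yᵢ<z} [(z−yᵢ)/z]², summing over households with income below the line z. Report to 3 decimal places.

0.168

Below the line: €40, €145 (q = 2 of N = 6).
Normalized shortfalls: (295−40)/295 = 0.8644; (295−145)/295 = 0.5085.
Squared: 0.7472; 0.2585.
Sum = 1.005745; P₂ = 1.005745 / 6 = 0.168.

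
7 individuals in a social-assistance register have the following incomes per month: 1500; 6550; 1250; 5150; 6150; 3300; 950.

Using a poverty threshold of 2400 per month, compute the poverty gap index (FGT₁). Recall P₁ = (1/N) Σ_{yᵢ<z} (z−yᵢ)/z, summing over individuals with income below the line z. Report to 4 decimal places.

Incomes under z: 950, 1250, 1500 (q = 3 of N = 7).
Relative gaps: (2400−950)/2400 = 0.6042; (2400−1250)/2400 = 0.4792; (2400−1500)/2400 = 0.3750.
Σ = 1.458333. Dividing by the full population N = 7 gives P₁ = 0.2083.

0.2083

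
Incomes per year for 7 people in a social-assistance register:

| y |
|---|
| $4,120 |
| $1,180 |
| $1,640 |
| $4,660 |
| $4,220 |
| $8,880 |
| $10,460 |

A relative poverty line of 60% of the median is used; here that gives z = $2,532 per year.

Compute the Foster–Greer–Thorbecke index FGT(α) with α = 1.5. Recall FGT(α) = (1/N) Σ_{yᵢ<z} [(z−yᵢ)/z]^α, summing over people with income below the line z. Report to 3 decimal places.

Incomes under z: $1,180, $1,640 (q = 2 of N = 7).
Relative gaps: (2532−1180)/2532 = 0.5340; (2532−1640)/2532 = 0.3523.
Raised to α = 1.5: 0.39018; 0.20910.
Sum = 0.599283; FGT(1.5) = 0.599283 / 7 = 0.086.

0.086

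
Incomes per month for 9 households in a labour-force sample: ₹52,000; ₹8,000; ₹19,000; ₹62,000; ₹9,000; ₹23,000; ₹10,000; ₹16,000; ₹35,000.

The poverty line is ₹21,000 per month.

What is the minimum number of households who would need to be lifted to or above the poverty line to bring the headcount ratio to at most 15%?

5 of the 9 households are poor, so H = 5/9 = 0.556.
A headcount ratio of at most 15% allows at most ⌊0.15 × 9⌋ = 1 poor households.
So at least 5 − 1 = 4 must be lifted.

4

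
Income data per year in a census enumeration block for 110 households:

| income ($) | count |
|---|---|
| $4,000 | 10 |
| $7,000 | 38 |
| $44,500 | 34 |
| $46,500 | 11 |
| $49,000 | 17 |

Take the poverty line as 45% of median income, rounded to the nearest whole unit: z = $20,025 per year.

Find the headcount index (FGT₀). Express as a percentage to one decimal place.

43.6%

48 of the 110 households have income below $20,025.
H = 48/110 = 43.6%.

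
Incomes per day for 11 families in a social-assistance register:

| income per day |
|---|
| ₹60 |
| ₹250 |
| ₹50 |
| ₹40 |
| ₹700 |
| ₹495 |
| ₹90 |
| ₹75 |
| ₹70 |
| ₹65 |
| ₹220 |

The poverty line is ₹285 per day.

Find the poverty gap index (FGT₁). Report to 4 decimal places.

0.5247

Poor units: ₹40, ₹50, ₹60, ₹65, ₹70, ₹75, ₹90, ₹220, ₹250 (q = 9 of N = 11).
Normalized shortfalls: (285−40)/285 = 0.8596; (285−50)/285 = 0.8246; (285−60)/285 = 0.7895; (285−65)/285 = 0.7719; (285−70)/285 = 0.7544; (285−75)/285 = 0.7368; (285−90)/285 = 0.6842; (285−220)/285 = 0.2281; (285−250)/285 = 0.1228.
Σ = 5.771930. Dividing by the full population N = 11 gives P₁ = 0.5247.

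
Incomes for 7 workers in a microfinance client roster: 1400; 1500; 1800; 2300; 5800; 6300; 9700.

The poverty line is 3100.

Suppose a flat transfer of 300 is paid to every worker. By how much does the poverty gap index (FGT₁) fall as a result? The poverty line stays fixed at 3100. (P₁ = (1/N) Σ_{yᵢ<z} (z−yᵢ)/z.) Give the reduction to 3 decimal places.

Before: below the line — 1400, 1500, 1800, 2300; poverty gap index (FGT₁) = 0.24885.
After the 300 transfer: below the line — 1700, 1800, 2100, 2600; poverty gap index (FGT₁) = 0.19355.
Reduction = 0.24885 − 0.19355 = 0.055.

0.055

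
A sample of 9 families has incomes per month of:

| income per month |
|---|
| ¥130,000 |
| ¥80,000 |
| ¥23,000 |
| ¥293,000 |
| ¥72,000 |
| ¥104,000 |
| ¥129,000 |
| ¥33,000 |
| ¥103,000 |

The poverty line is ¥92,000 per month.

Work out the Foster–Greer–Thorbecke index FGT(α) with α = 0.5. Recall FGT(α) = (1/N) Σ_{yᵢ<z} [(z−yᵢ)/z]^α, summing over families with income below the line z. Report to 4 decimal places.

Poor units: ¥23,000, ¥33,000, ¥72,000, ¥80,000 (q = 4 of N = 9).
Shortfall ratios: (92000−23000)/92000 = 0.7500; (92000−33000)/92000 = 0.6413; (92000−72000)/92000 = 0.2174; (92000−80000)/92000 = 0.1304.
Raised to α = 0.5: 0.86603; 0.80081; 0.46625; 0.36116.
Sum = 2.494250; FGT(0.5) = 2.494250 / 9 = 0.2771.

0.2771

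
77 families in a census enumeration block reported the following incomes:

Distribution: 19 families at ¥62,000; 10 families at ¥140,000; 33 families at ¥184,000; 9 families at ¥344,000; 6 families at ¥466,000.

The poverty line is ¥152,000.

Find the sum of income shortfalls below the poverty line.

Below the line: 19×¥62,000, 10×¥140,000 (q = 29 of N = 77).
Individual gaps: 19×(152000−62000) = 1710000; 10×(152000−140000) = 120000.
Aggregate gap = ¥1,830,000.

¥1,830,000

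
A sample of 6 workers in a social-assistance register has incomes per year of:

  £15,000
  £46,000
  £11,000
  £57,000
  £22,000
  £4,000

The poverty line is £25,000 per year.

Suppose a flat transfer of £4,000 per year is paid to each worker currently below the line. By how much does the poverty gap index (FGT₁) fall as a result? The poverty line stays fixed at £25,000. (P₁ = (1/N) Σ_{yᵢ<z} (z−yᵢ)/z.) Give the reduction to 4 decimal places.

Before: below the line — £4,000, £11,000, £15,000, £22,000; poverty gap index (FGT₁) = 0.320000.
After the £4,000 transfer: below the line — £8,000, £15,000, £19,000; poverty gap index (FGT₁) = 0.220000.
Reduction = 0.320000 − 0.220000 = 0.1000.

0.1000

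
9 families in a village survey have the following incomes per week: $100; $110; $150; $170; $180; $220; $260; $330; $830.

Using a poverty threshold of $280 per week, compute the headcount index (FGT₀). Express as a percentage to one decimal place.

77.8%

7 of the 9 families have income below $280.
H = 7/9 = 77.8%.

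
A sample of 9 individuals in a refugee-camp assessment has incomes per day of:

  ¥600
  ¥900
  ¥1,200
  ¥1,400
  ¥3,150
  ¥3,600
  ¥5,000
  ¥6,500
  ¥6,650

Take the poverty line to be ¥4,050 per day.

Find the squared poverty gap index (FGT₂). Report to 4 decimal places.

Below the line: ¥600, ¥900, ¥1,200, ¥1,400, ¥3,150, ¥3,600 (q = 6 of N = 9).
Normalized shortfalls: (4050−600)/4050 = 0.8519; (4050−900)/4050 = 0.7778; (4050−1200)/4050 = 0.7037; (4050−1400)/4050 = 0.6543; (4050−3150)/4050 = 0.2222; (4050−3600)/4050 = 0.1111.
Squared: 0.7257; 0.6049; 0.4952; 0.4281; 0.0494; 0.0123.
Sum = 2.315653; P₂ = 2.315653 / 9 = 0.2573.

0.2573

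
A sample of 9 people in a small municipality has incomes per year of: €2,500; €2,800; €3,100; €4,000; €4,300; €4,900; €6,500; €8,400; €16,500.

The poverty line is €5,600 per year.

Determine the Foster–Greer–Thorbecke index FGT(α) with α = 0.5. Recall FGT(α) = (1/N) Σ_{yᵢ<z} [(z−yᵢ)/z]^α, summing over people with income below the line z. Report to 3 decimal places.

Poor units: €2,500, €2,800, €3,100, €4,000, €4,300, €4,900 (q = 6 of N = 9).
Relative gaps: (5600−2500)/5600 = 0.5536; (5600−2800)/5600 = 0.5000; (5600−3100)/5600 = 0.4464; (5600−4000)/5600 = 0.2857; (5600−4300)/5600 = 0.2321; (5600−4900)/5600 = 0.1250.
Raised to α = 0.5: 0.74402; 0.70711; 0.66815; 0.53452; 0.48181; 0.35355.
Sum = 3.489172; FGT(0.5) = 3.489172 / 9 = 0.388.

0.388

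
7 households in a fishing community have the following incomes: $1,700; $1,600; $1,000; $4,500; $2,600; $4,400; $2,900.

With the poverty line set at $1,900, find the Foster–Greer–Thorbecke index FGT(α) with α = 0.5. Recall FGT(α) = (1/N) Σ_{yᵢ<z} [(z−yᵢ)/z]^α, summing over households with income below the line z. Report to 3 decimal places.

0.201

Below z: $1,000, $1,600, $1,700 (q = 3 of N = 7).
Shortfall ratios: (1900−1000)/1900 = 0.4737; (1900−1600)/1900 = 0.1579; (1900−1700)/1900 = 0.1053.
Raised to α = 0.5: 0.68825; 0.39736; 0.32444.
Sum = 1.410050; FGT(0.5) = 1.410050 / 7 = 0.201.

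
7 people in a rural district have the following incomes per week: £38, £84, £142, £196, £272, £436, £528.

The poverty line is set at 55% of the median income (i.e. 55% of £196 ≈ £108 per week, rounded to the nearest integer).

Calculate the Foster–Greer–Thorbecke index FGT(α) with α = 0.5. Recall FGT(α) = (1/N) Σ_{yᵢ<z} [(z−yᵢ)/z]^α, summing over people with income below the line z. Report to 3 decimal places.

0.182

Below the line: £38, £84 (q = 2 of N = 7).
Shortfall ratios: (108−38)/108 = 0.6481; (108−84)/108 = 0.2222.
Raised to α = 0.5: 0.80508; 0.47140.
Sum = 1.276481; FGT(0.5) = 1.276481 / 7 = 0.182.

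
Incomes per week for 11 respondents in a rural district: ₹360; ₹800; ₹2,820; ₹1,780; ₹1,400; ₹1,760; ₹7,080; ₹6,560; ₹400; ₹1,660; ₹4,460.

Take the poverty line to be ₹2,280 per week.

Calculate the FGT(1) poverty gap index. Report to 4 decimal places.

0.3110

Below z: ₹360, ₹400, ₹800, ₹1,400, ₹1,660, ₹1,760, ₹1,780 (q = 7 of N = 11).
Gap ratios (z−y)/z: (2280−360)/2280 = 0.8421; (2280−400)/2280 = 0.8246; (2280−800)/2280 = 0.6491; (2280−1400)/2280 = 0.3860; (2280−1660)/2280 = 0.2719; (2280−1760)/2280 = 0.2281; (2280−1780)/2280 = 0.2193.
Sum of shortfalls = 3.421053; P₁ averages over all N: 3.421053 / 11 = 0.3110.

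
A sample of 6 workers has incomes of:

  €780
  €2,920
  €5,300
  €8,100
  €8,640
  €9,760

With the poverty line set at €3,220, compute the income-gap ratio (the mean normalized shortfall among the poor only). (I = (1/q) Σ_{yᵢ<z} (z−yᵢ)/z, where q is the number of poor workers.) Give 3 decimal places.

Incomes under z: €780, €2,920 (q = 2 of N = 6).
Relative gaps: 0.7578, 0.0932; sum = 0.850932.
The income-gap ratio divides by q (the poor only): 0.850932 / 2 = 0.425.

0.425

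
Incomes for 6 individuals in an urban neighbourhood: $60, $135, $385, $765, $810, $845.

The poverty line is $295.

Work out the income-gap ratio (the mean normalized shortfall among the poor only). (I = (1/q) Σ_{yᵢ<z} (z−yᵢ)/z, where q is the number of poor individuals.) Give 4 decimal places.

0.6695

Below the line: $60, $135 (q = 2 of N = 6).
Relative gaps: 0.7966, 0.5424; sum = 1.338983.
I averages over the q = 2 poor units only: 1.338983 / 2 = 0.6695.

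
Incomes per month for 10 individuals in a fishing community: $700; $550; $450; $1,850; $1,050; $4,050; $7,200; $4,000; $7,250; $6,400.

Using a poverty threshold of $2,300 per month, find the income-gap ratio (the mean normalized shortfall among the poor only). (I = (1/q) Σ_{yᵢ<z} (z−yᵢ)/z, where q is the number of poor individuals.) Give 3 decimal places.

0.600

Below the line: $450, $550, $700, $1,050, $1,850 (q = 5 of N = 10).
Shortfall ratios (z−y)/z: 0.8043, 0.7609, 0.6957, 0.5435, 0.1957; sum = 3.000000.
I averages over the q = 5 poor units only: 3.000000 / 5 = 0.600.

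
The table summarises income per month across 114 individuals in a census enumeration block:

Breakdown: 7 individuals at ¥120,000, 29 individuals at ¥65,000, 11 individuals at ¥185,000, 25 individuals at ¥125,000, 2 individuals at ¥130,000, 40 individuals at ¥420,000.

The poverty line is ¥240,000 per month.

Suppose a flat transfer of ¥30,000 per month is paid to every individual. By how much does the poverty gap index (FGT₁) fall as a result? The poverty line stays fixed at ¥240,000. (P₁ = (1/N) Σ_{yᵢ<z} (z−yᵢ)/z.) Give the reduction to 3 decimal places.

Before: below the line — 29×¥65,000, 7×¥120,000, 25×¥125,000, 2×¥130,000, 11×¥185,000; poverty gap index (FGT₁) = 0.35143.
After the ¥30,000 transfer: below the line — 29×¥95,000, 7×¥150,000, 25×¥155,000, 2×¥160,000, 11×¥215,000; poverty gap index (FGT₁) = 0.27029.
Reduction = 0.35143 − 0.27029 = 0.081.

0.081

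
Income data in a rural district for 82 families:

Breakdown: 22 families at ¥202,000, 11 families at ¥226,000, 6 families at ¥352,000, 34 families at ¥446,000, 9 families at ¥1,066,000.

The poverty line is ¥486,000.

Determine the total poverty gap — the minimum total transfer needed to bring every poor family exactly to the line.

Poor units: 22×¥202,000, 11×¥226,000, 6×¥352,000, 34×¥446,000 (q = 73 of N = 82).
Individual gaps: 22×(486000−202000) = 6248000; 11×(486000−226000) = 2860000; 6×(486000−352000) = 804000; 34×(486000−446000) = 1360000.
Aggregate gap = ¥11,272,000.

¥11,272,000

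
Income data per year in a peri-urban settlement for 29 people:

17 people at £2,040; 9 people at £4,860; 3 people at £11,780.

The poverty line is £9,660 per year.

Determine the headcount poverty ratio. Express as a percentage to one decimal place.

89.7%

26 of the 29 people have income below £9,660.
H = 26/29 = 89.7%.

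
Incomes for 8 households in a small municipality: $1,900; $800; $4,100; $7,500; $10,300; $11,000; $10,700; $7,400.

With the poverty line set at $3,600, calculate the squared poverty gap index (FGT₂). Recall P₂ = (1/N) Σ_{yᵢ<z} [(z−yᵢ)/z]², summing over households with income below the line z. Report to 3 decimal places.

Below the line: $800, $1,900 (q = 2 of N = 8).
Gap ratios (z−y)/z: (3600−800)/3600 = 0.7778; (3600−1900)/3600 = 0.4722.
Squared: 0.6049; 0.2230.
Sum = 0.827932; P₂ = 0.827932 / 8 = 0.103.

0.103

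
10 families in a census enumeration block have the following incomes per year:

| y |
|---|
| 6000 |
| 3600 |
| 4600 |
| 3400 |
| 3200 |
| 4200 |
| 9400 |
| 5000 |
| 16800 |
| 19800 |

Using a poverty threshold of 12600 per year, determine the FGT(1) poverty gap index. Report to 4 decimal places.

0.4873

Below the line: 3200, 3400, 3600, 4200, 4600, 5000, 6000, 9400 (q = 8 of N = 10).
Gap ratios (z−y)/z: (12600−3200)/12600 = 0.7460; (12600−3400)/12600 = 0.7302; (12600−3600)/12600 = 0.7143; (12600−4200)/12600 = 0.6667; (12600−4600)/12600 = 0.6349; (12600−5000)/12600 = 0.6032; (12600−6000)/12600 = 0.5238; (12600−9400)/12600 = 0.2540.
Σ = 4.873016. Dividing by the full population N = 10 gives P₁ = 0.4873.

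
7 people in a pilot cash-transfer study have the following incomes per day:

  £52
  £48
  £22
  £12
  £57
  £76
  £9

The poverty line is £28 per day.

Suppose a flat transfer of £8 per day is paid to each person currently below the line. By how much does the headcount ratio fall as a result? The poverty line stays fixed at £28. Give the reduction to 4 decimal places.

Before: below the line — £9, £12, £22; headcount ratio = 0.428571.
After the £8 transfer: below the line — £17, £20; headcount ratio = 0.285714.
Reduction = 0.428571 − 0.285714 = 0.1429.

0.1429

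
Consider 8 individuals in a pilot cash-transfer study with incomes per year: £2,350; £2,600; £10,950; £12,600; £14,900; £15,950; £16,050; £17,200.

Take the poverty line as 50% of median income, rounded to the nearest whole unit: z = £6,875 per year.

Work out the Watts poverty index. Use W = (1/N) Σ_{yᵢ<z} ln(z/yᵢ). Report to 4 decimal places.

Incomes under z: £2,350, £2,600 (q = 2 of N = 8).
Log gaps: ln(6875/2350) = 1.0735; ln(6875/2600) = 0.9724.
W = 2.045857 / 8 = 0.2557.

0.2557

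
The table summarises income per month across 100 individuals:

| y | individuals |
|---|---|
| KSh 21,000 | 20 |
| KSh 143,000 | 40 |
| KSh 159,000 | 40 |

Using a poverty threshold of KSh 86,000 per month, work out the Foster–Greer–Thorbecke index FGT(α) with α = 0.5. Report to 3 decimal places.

Incomes under z: 20×KSh 21,000 (q = 20 of N = 100).
Shortfall ratios: (86000−21000)/86000 = 0.7558 (×20).
Raised to α = 0.5: 0.86938 (×20).
Sum = 17.387512; FGT(0.5) = 17.387512 / 100 = 0.174.

0.174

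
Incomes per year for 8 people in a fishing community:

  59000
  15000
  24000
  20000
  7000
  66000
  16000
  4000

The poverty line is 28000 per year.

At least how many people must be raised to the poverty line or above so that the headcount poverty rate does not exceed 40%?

6 of the 8 people are poor, so H = 6/8 = 0.750.
A headcount ratio of at most 40% allows at most ⌊0.40 × 8⌋ = 3 poor people.
So at least 6 − 3 = 3 must be lifted.

3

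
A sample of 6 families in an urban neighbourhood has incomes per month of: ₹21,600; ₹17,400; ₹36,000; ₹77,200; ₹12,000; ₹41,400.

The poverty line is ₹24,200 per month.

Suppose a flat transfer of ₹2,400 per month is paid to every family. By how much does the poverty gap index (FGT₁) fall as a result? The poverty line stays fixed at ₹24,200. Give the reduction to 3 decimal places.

Before: below the line — ₹12,000, ₹17,400, ₹21,600; poverty gap index (FGT₁) = 0.14876.
After the ₹2,400 transfer: below the line — ₹14,400, ₹19,800, ₹24,000; poverty gap index (FGT₁) = 0.09917.
Reduction = 0.14876 − 0.09917 = 0.050.

0.050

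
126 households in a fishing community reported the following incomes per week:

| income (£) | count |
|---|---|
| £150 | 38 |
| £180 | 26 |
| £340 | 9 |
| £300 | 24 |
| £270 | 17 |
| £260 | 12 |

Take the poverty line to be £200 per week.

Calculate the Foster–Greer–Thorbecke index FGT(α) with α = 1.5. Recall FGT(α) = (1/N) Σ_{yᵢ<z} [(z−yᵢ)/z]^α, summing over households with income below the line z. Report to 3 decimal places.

0.044

Incomes under z: 38×£150, 26×£180 (q = 64 of N = 126).
Relative gaps: (200−150)/200 = 0.2500 (×38); (200−180)/200 = 0.1000 (×26).
Raised to α = 1.5: 0.12500 (×38); 0.03162 (×26).
Sum = 5.572192; FGT(1.5) = 5.572192 / 126 = 0.044.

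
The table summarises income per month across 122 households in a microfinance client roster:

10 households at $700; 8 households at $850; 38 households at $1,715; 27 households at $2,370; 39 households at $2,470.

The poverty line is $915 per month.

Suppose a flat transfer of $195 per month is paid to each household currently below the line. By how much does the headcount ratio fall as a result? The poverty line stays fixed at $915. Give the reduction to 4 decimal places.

0.0656

Before: below the line — 10×$700, 8×$850; headcount ratio = 0.147541.
After the $195 transfer: below the line — 10×$895; headcount ratio = 0.081967.
Reduction = 0.147541 − 0.081967 = 0.0656.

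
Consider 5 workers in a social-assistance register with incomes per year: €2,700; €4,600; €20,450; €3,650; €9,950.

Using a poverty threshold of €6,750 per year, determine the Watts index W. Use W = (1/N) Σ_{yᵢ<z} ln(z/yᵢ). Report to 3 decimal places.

Poor units: €2,700, €3,650, €4,600 (q = 3 of N = 5).
ln(z/y) terms: ln(6750/2700) = 0.9163; ln(6750/3650) = 0.6148; ln(6750/4600) = 0.3835.
W = 1.914592 / 5 = 0.383.

0.383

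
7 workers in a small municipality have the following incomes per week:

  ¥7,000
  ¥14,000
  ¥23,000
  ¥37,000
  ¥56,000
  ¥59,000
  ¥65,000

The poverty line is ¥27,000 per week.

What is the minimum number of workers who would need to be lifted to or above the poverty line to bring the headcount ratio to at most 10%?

3 of the 7 workers are poor, so H = 3/7 = 0.429.
A headcount ratio of at most 10% allows at most ⌊0.10 × 7⌋ = 0 poor workers.
So at least 3 − 0 = 3 must be lifted.

3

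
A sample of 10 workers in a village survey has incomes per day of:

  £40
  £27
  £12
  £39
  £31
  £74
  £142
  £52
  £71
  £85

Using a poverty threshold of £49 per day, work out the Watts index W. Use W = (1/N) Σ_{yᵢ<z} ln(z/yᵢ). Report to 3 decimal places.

Below z: £12, £27, £31, £39, £40 (q = 5 of N = 10).
Log gaps: ln(49/12) = 1.4069; ln(49/27) = 0.5960; ln(49/31) = 0.4578; ln(49/39) = 0.2283; ln(49/40) = 0.2029.
W = 2.891930 / 10 = 0.289.

0.289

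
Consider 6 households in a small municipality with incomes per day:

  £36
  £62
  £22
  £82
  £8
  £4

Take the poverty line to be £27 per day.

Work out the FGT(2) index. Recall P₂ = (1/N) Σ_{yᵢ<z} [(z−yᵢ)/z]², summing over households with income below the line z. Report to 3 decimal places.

Incomes under z: £4, £8, £22 (q = 3 of N = 6).
Shortfall ratios: (27−4)/27 = 0.8519; (27−8)/27 = 0.7037; (27−22)/27 = 0.1852.
Squared: 0.7257; 0.4952; 0.0343.
Sum = 1.255144; P₂ = 1.255144 / 6 = 0.209.

0.209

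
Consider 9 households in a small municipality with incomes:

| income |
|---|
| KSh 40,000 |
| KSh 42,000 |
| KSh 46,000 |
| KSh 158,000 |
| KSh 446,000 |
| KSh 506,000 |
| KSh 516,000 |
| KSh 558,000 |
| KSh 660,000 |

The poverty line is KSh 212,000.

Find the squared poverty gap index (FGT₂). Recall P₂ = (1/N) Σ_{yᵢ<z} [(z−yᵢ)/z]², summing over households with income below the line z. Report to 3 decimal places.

Poor units: KSh 40,000, KSh 42,000, KSh 46,000, KSh 158,000 (q = 4 of N = 9).
Normalized shortfalls: (212000−40000)/212000 = 0.8113; (212000−42000)/212000 = 0.8019; (212000−46000)/212000 = 0.7830; (212000−158000)/212000 = 0.2547.
Squared: 0.6582; 0.6430; 0.6131; 0.0649.
Sum = 1.979263; P₂ = 1.979263 / 9 = 0.220.

0.220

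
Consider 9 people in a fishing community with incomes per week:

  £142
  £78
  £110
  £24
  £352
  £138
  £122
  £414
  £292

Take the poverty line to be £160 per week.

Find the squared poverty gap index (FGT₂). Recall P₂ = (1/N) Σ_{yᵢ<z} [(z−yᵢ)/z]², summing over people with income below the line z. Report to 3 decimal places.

Incomes under z: £24, £78, £110, £122, £138, £142 (q = 6 of N = 9).
Gap ratios (z−y)/z: (160−24)/160 = 0.8500; (160−78)/160 = 0.5125; (160−110)/160 = 0.3125; (160−122)/160 = 0.2375; (160−138)/160 = 0.1375; (160−142)/160 = 0.1125.
Squared: 0.7225; 0.2627; 0.0977; 0.0564; 0.0189; 0.0127.
Sum = 1.170781; P₂ = 1.170781 / 9 = 0.130.

0.130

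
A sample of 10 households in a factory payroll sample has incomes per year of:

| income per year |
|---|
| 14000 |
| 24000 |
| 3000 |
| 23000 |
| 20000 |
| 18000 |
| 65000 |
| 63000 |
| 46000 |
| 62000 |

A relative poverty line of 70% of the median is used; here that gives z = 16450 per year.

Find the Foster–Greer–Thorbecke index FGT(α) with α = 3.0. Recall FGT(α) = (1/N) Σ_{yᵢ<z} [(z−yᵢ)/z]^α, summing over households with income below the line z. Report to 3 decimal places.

0.055

Below the line: 3000, 14000 (q = 2 of N = 10).
Normalized shortfalls: (16450−3000)/16450 = 0.8176; (16450−14000)/16450 = 0.1489.
Raised to α = 3.0: 0.54660; 0.00330.
Sum = 0.549903; FGT(3.0) = 0.549903 / 10 = 0.055.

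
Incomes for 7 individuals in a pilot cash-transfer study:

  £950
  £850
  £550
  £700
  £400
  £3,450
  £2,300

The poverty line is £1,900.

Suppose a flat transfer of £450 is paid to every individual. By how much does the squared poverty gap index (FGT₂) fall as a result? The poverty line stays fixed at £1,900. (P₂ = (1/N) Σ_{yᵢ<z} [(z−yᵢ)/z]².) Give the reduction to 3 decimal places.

0.175

Before: below the line — £400, £550, £700, £850, £950; squared poverty gap index (FGT₂) = 0.29749.
After the £450 transfer: below the line — £850, £1,000, £1,150, £1,300, £1,400; squared poverty gap index (FGT₂) = 0.12208.
Reduction = 0.29749 − 0.12208 = 0.175.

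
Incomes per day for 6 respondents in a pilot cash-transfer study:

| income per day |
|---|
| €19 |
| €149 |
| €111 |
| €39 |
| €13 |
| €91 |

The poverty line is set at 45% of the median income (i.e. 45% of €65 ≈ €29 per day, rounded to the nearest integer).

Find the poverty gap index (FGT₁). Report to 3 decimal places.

0.149

Incomes under z: €13, €19 (q = 2 of N = 6).
Shortfall ratios: (29−13)/29 = 0.5517; (29−19)/29 = 0.3448.
Sum of shortfalls = 0.896552; P₁ averages over all N: 0.896552 / 6 = 0.149.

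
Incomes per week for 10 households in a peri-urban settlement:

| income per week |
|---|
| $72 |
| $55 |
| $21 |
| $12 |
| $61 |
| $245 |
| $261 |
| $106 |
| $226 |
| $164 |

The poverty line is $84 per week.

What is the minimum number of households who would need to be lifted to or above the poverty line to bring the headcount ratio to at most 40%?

5 of the 10 households are poor, so H = 5/10 = 0.500.
A headcount ratio of at most 40% allows at most ⌊0.40 × 10⌋ = 4 poor households.
So at least 5 − 4 = 1 must be lifted.

1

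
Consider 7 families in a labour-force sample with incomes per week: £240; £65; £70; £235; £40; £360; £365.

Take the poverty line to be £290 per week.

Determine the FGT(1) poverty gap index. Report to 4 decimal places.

Poor units: £40, £65, £70, £235, £240 (q = 5 of N = 7).
Shortfall ratios: (290−40)/290 = 0.8621; (290−65)/290 = 0.7759; (290−70)/290 = 0.7586; (290−235)/290 = 0.1897; (290−240)/290 = 0.1724.
Σ = 2.758621. Dividing by the full population N = 7 gives P₁ = 0.3941.

0.3941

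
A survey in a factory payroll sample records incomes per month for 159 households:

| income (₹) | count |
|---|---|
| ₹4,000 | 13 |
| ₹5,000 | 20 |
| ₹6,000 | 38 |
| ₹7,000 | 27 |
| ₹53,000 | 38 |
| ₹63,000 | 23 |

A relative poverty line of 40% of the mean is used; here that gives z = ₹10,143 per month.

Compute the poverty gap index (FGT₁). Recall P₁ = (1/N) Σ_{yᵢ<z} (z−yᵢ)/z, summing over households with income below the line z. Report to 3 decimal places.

Below z: 13×₹4,000, 20×₹5,000, 38×₹6,000, 27×₹7,000 (q = 98 of N = 159).
Shortfall ratios: (10143−4000)/10143 = 0.6056 (×13); (10143−5000)/10143 = 0.5070 (×20); (10143−6000)/10143 = 0.4085 (×38); (10143−7000)/10143 = 0.3099 (×27).
Sum of shortfalls = 41.902199; P₁ averages over all N: 41.902199 / 159 = 0.264.

0.264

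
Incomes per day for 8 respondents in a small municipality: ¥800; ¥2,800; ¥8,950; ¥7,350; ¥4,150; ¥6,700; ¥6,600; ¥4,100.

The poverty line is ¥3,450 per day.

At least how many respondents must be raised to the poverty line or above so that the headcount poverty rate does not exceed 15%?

1

Currently q = 2 of N = 8 are below the line (H = 0.250).
A headcount ratio of at most 15% allows at most ⌊0.15 × 8⌋ = 1 poor respondents.
So at least 2 − 1 = 1 must be lifted.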